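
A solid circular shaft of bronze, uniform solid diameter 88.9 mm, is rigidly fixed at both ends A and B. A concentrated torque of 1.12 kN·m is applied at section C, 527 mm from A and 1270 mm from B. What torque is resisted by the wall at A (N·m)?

With uniform GJ and both ends fixed, compatibility θ_AC = θ_CB gives T_A·a = T_B·b, together with T_A + T_B = T₀.
T_A = T₀·b/(a+b) = 1120·1270/1797 = 791.5 N·m; T_B = 328.5 N·m.

792 N·m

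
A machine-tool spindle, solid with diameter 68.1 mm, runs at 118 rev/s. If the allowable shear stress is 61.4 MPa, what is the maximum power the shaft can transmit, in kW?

J = πd⁴/32 = π(0.0681)⁴/32 = 2.111×10^-6 m⁴.
T_max = τ_allow·J/r = 6.14×10^7 × 2.111×10^-6 / 0.0340 = 3807 N·m.
ω = 2π·118 = 741.4 rad/s, so P_max = T_max·ω = 2.823×10^6 W.

2820 kW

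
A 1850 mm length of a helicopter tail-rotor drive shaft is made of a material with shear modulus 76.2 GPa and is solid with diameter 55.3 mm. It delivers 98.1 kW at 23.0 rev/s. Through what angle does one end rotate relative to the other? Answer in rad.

0.0180 rad

ω = 2π·23.0 = 144.5 rad/s, so T = P/ω = 98.1×10³ / 144.5 = 678.8 N·m.
J = πd⁴/32 = π(0.0553)⁴/32 = 9.181×10^-7 m⁴.
θ = T·L/(G·J) = 678.8 × 1.85 / (76.2×10⁹ × 9.181×10^-7) = 0.01795 rad.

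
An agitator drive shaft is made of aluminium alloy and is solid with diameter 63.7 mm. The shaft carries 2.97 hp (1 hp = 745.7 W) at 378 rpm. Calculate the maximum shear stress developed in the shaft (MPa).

ω = 2π·378/60 = 39.58 rad/s, so T = P/ω = 2.97×745.7 / 39.58 = 55.95 N·m.
J = πd⁴/32 = π(0.0637)⁴/32 = 1.616×10^-6 m⁴.
τ_max = T·r/J = 55.95 × 0.0319 / 1.616×10^-6 = 1.102×10^6 Pa.

1.10 MPa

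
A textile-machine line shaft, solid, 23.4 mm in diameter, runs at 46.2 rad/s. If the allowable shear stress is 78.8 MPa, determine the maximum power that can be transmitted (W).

9160 W

J = πd⁴/32 = π(0.0234)⁴/32 = 2.943×10^-8 m⁴.
T_max = τ_allow·J/r = 7.88×10^7 × 2.943×10^-8 / 0.0117 = 198.2 N·m.
ω = 46.2 rad/s, so P_max = T_max·ω = 9159 W.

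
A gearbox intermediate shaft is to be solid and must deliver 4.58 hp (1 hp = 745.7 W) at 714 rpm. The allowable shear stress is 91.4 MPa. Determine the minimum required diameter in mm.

ω = 2π·714/60 = 74.77 rad/s, so T = P/ω = 4.58×745.7 / 74.77 = 45.68 N·m.
For a solid shaft τ_max = 16T/(πd³), so d = (16T/(π τ_allow))^(1/3) = (16·45.68/(π·9.14×10^7))^(1/3) = 0.01365 m.

13.7 mm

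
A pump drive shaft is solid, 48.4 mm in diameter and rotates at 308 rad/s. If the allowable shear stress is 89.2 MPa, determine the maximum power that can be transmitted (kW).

612 kW

J = πd⁴/32 = π(0.0484)⁴/32 = 5.387×10^-7 m⁴.
T_max = τ_allow·J/r = 8.92×10^7 × 5.387×10^-7 / 0.0242 = 1986 N·m.
ω = 308 rad/s, so P_max = T_max·ω = 6.116×10^5 W.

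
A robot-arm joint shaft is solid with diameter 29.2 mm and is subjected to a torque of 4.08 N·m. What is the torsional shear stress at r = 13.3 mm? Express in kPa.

J = πd⁴/32 = π(0.0292)⁴/32 = 7.137×10^-8 m⁴.
Shear stress varies linearly with radius: τ = T·r/J = 4.080 × 0.0133 / 7.137×10^-8 = 7.603×10^5 Pa.

760 kPa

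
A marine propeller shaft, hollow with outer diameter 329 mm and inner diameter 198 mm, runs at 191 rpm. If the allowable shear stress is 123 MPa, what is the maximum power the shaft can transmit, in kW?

J = π(d_o⁴ − d_i⁴)/32 = π(0.329⁴ − 0.198⁴)/32 = 9.993×10^-4 m⁴.
T_max = τ_allow·J/r = 1.23×10^8 × 9.993×10^-4 / 0.165 = 747200 N·m.
ω = 2π·191/60 = 20.00 rad/s, so P_max = T_max·ω = 1.495×10^7 W.

14900 kW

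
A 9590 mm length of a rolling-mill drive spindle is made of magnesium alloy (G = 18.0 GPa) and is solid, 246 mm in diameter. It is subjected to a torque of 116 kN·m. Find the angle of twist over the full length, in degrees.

J = πd⁴/32 = π(0.246)⁴/32 = 3.595×10^-4 m⁴.
θ = T·L/(G·J) = 116000 × 9.59 / (18.0×10⁹ × 3.595×10^-4) = 0.1719 rad.

9.85°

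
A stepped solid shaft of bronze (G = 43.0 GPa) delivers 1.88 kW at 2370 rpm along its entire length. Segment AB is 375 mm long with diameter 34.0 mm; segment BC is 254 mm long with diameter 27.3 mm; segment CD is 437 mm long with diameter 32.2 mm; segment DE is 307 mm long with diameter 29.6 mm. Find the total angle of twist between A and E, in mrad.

2.77 mrad

ω = 2π·2370/60 = 248.2 rad/s, so T = P/ω = 1.88×10³ / 248.2 = 7.575 N·m.
J_AB = π(0.0340)⁴/32 = 1.31×10^-7 m⁴; J_BC = π(0.0273)⁴/32 = 5.45×10^-8 m⁴; J_CD = π(0.0322)⁴/32 = 1.06×10^-7 m⁴; J_DE = π(0.0296)⁴/32 = 7.54×10^-8 m⁴.
θ = (T/G)·Σ L_i/J_i = (7.575/43.0×10⁹)·(0.375/1.31×10^-7 + 0.254/5.45×10^-8 + 0.437/1.06×10^-7 + 0.307/7.54×10^-8) = 2.771×10^-3 rad.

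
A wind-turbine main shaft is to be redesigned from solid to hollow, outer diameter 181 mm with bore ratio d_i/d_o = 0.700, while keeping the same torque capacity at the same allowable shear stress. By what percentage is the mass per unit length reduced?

Equal τ_max and T ⇒ the solid shaft needs d_s³ = d_o³(1−k⁴), so d_s = 181·(1−0.700⁴)^(1/3) = 165.2 mm.
Area ratio A_h/A_s = d_o²(1−k²)/d_s² = (1−k²)/(1−k⁴)^(2/3) = 0.6124.
Mass saving = 1 − 0.6124 = 38.8 %.

38.8 %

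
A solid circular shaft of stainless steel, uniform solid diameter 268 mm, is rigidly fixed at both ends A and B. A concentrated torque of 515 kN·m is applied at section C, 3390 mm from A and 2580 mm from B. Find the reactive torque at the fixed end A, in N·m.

With uniform GJ and both ends fixed, compatibility θ_AC = θ_CB gives T_A·a = T_B·b, together with T_A + T_B = T₀.
T_A = T₀·b/(a+b) = 515000·2580/5970 = 222600 N·m; T_B = 292400 N·m.

223000 N·m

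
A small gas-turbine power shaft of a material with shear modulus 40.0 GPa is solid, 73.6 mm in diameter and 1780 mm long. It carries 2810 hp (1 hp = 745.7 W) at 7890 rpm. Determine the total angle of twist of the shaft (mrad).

ω = 2π·7890/60 = 826.2 rad/s, so T = P/ω = 2810×745.7 / 826.2 = 2536 N·m.
J = πd⁴/32 = π(0.0736)⁴/32 = 2.881×10^-6 m⁴.
θ = T·L/(G·J) = 2536 × 1.78 / (40.0×10⁹ × 2.881×10^-6) = 0.03918 rad.

39.2 mrad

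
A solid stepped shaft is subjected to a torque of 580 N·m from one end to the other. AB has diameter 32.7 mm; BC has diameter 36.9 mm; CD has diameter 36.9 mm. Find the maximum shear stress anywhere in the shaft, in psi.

12300 psi

Under the same torque, τ_max = 16T/(πd³) is largest where d is smallest — segment AB (d = 32.7 mm).
τ_max = 16·580.0/(π·(0.0327)³) = 8.448×10^7 Pa.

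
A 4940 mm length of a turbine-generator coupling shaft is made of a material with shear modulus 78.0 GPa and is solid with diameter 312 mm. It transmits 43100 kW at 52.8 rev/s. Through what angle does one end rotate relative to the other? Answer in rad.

0.00884 rad

ω = 2π·52.8 = 331.8 rad/s, so T = P/ω = 43100×10³ / 331.8 = 129900 N·m.
J = πd⁴/32 = π(0.312)⁴/32 = 9.303×10^-4 m⁴.
θ = T·L/(G·J) = 129900 × 4.94 / (78.0×10⁹ × 9.303×10^-4) = 8.845×10^-3 rad.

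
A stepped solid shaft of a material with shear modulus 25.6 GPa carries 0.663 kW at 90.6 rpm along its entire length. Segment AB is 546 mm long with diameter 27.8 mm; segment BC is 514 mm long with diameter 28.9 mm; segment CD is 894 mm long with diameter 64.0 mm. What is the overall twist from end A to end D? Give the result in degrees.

ω = 2π·90.6/60 = 9.488 rad/s, so T = P/ω = 0.663×10³ / 9.488 = 69.88 N·m.
J_AB = π(0.0278)⁴/32 = 5.86×10^-8 m⁴; J_BC = π(0.0289)⁴/32 = 6.85×10^-8 m⁴; J_CD = π(0.0640)⁴/32 = 1.65×10^-6 m⁴.
θ = (T/G)·Σ L_i/J_i = (69.88/25.6×10⁹)·(0.546/5.86×10^-8 + 0.514/6.85×10^-8 + 0.894/1.65×10^-6) = 0.04739 rad.

2.72°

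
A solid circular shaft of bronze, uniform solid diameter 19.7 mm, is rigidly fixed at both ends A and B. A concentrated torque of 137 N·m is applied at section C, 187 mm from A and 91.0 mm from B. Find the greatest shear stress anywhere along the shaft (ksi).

8.90 ksi

With uniform GJ and both ends fixed, compatibility θ_AC = θ_CB gives T_A·a = T_B·b, together with T_A + T_B = T₀.
T_A = T₀·b/(a+b) = 137.0·91.0/278.0 = 44.85 N·m; T_B = 92.15 N·m.
τ in each portion: τ_AC = 2.99×10^7 Pa, τ_CB = 6.14×10^7 Pa; maximum is in CB.
τ_max = T_CB·r/J = 92.15·0.00985/1.48×10^-8 = 6.139×10^7 Pa.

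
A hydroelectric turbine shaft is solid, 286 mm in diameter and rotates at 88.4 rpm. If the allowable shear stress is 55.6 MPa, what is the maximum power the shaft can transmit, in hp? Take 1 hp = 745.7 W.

J = πd⁴/32 = π(0.286)⁴/32 = 6.568×10^-4 m⁴.
T_max = τ_allow·J/r = 5.56×10^7 × 6.568×10^-4 / 0.143 = 255400 N·m.
ω = 2π·88.4/60 = 9.257 rad/s, so P_max = T_max·ω = 2.364×10^6 W.

3170 hp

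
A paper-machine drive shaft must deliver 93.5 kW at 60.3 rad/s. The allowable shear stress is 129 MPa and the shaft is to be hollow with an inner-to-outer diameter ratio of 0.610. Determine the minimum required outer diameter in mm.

41.4 mm

ω = 60.3 rad/s, so T = P/ω = 93.5×10³ / 60.30 = 1551 N·m.
For a hollow shaft with d_i/d_o = 0.610: τ_max = 16T/(π d_o³ (1−k⁴)), so d_o = [16T/(π τ_allow (1−k⁴))]^(1/3) = [16·1551/(π·1.29×10^8·0.8615)]^(1/3) = 0.04142 m.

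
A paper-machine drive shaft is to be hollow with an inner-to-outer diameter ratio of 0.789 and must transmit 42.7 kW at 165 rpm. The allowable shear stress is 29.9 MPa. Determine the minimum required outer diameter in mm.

88.2 mm

ω = 2π·165/60 = 17.28 rad/s, so T = P/ω = 42.7×10³ / 17.28 = 2471 N·m.
For a hollow shaft with d_i/d_o = 0.789: τ_max = 16T/(π d_o³ (1−k⁴)), so d_o = [16T/(π τ_allow (1−k⁴))]^(1/3) = [16·2471/(π·2.99×10^7·0.6125)]^(1/3) = 0.08825 m.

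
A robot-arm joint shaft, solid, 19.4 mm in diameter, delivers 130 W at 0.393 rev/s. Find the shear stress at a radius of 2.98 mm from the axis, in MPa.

ω = 2π·0.393 = 2.469 rad/s, so T = P/ω = 130 / 2.469 = 52.65 N·m.
J = πd⁴/32 = π(0.0194)⁴/32 = 1.391×10^-8 m⁴.
Shear stress varies linearly with radius: τ = T·r/J = 52.65 × 0.00298 / 1.391×10^-8 = 1.128×10^7 Pa.

11.3 MPa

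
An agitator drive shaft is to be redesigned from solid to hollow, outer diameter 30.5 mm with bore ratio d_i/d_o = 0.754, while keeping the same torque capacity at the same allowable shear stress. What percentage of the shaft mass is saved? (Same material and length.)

Equal τ_max and T ⇒ the solid shaft needs d_s³ = d_o³(1−k⁴), so d_s = 30.5·(1−0.754⁴)^(1/3) = 26.78 mm.
Area ratio A_h/A_s = d_o²(1−k²)/d_s² = (1−k²)/(1−k⁴)^(2/3) = 0.5598.
Mass saving = 1 − 0.5598 = 44.0 %.

44.0 %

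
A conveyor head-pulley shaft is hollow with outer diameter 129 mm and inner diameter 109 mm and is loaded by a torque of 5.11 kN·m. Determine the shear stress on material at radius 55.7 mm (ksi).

3.10 ksi

J = π(d_o⁴ − d_i⁴)/32 = π(0.129⁴ − 0.109⁴)/32 = 1.333×10^-5 m⁴.
Shear stress varies linearly with radius: τ = T·r/J = 5110 × 0.0557 / 1.333×10^-5 = 2.135×10^7 Pa.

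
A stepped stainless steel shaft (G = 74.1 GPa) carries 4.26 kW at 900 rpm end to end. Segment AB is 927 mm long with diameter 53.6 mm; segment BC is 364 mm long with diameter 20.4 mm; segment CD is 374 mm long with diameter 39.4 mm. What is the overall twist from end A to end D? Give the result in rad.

ω = 2π·900/60 = 94.25 rad/s, so T = P/ω = 4.26×10³ / 94.25 = 45.20 N·m.
J_AB = π(0.0536)⁴/32 = 8.10×10^-7 m⁴; J_BC = π(0.0204)⁴/32 = 1.70×10^-8 m⁴; J_CD = π(0.0394)⁴/32 = 2.37×10^-7 m⁴.
θ = (T/G)·Σ L_i/J_i = (45.20/74.1×10⁹)·(0.927/8.10×10^-7 + 0.364/1.70×10^-8 + 0.374/2.37×10^-7) = 0.01472 rad.

0.0147 rad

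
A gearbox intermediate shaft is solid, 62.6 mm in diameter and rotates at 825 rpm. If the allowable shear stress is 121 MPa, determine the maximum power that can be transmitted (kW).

504 kW

J = πd⁴/32 = π(0.0626)⁴/32 = 1.508×10^-6 m⁴.
T_max = τ_allow·J/r = 1.21×10^8 × 1.508×10^-6 / 0.0313 = 5828 N·m.
ω = 2π·825/60 = 86.39 rad/s, so P_max = T_max·ω = 5.035×10^5 W.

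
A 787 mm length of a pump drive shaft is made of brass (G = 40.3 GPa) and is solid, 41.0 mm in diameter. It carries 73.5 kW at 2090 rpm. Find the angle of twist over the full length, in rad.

0.0236 rad

ω = 2π·2090/60 = 218.9 rad/s, so T = P/ω = 73.5×10³ / 218.9 = 335.8 N·m.
J = πd⁴/32 = π(0.0410)⁴/32 = 2.774×10^-7 m⁴.
θ = T·L/(G·J) = 335.8 × 0.787 / (40.3×10⁹ × 2.774×10^-7) = 0.02364 rad.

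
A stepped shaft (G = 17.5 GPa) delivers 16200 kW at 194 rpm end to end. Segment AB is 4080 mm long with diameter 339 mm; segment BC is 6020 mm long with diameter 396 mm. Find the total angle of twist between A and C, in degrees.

ω = 2π·194/60 = 20.32 rad/s, so T = P/ω = 16200×10³ / 20.32 = 797400 N·m.
J_AB = π(0.339)⁴/32 = 1.30×10^-3 m⁴; J_BC = π(0.396)⁴/32 = 2.41×10^-3 m⁴.
θ = (T/G)·Σ L_i/J_i = (797400/17.5×10⁹)·(4.08/1.30×10^-3 + 6.02/2.41×10^-3) = 0.2570 rad.

14.7°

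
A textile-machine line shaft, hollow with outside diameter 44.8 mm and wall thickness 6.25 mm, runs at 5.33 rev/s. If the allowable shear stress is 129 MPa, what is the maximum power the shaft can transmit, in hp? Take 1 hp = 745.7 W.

J = π(d_o⁴ − d_i⁴)/32 = π(0.0448⁴ − 0.0323⁴)/32 = 2.886×10^-7 m⁴.
T_max = τ_allow·J/r = 1.29×10^8 × 2.886×10^-7 / 0.0224 = 1662 N·m.
ω = 2π·5.33 = 33.49 rad/s, so P_max = T_max·ω = 5.566×10^4 W.

74.6 hp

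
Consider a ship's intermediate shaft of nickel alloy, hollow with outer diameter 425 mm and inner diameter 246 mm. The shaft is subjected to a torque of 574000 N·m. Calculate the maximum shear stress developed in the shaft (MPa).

J = π(d_o⁴ − d_i⁴)/32 = π(0.425⁴ − 0.246⁴)/32 = 2.843×10^-3 m⁴.
τ_max = T·r/J = 574000 × 0.212 / 2.843×10^-3 = 4.290×10^7 Pa.

42.9 MPa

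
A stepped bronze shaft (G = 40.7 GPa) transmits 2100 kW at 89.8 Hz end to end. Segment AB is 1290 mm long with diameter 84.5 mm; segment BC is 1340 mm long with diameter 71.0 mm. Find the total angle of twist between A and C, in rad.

0.0727 rad

ω = 2π·89.8 = 564.2 rad/s, so T = P/ω = 2100×10³ / 564.2 = 3722 N·m.
J_AB = π(0.0845)⁴/32 = 5.01×10^-6 m⁴; J_BC = π(0.0710)⁴/32 = 2.49×10^-6 m⁴.
θ = (T/G)·Σ L_i/J_i = (3722/40.7×10⁹)·(1.29/5.01×10^-6 + 1.34/2.49×10^-6) = 0.07269 rad.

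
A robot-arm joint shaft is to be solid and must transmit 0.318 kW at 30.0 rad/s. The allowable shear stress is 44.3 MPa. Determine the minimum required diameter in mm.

10.7 mm

ω = 30.0 rad/s, so T = P/ω = 0.318×10³ / 30.00 = 10.60 N·m.
For a solid shaft τ_max = 16T/(πd³), so d = (16T/(π τ_allow))^(1/3) = (16·10.60/(π·4.43×10^7))^(1/3) = 0.01068 m.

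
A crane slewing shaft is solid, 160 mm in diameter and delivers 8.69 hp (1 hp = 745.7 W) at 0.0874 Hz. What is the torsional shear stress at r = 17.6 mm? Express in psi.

ω = 2π·0.0874 = 0.5492 rad/s, so T = P/ω = 8.69×745.7 / 0.5492 = 11800 N·m.
J = πd⁴/32 = π(0.160)⁴/32 = 6.434×10^-5 m⁴.
Shear stress varies linearly with radius: τ = T·r/J = 11800 × 0.0176 / 6.434×10^-5 = 3.228×10^6 Pa.

468 psi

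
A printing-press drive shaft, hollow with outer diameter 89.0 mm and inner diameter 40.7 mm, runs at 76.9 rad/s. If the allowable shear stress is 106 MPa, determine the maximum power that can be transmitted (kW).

1080 kW

J = π(d_o⁴ − d_i⁴)/32 = π(0.0890⁴ − 0.0407⁴)/32 = 5.890×10^-6 m⁴.
T_max = τ_allow·J/r = 1.06×10^8 × 5.890×10^-6 / 0.0445 = 14030 N·m.
ω = 76.9 rad/s, so P_max = T_max·ω = 1.079×10^6 W.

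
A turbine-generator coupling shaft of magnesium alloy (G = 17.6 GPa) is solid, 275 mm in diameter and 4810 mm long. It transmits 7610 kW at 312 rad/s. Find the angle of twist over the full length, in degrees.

0.680°

ω = 312 rad/s, so T = P/ω = 7610×10³ / 312.0 = 24390 N·m.
J = πd⁴/32 = π(0.275)⁴/32 = 5.615×10^-4 m⁴.
θ = T·L/(G·J) = 24390 × 4.81 / (17.6×10⁹ × 5.615×10^-4) = 0.01187 rad.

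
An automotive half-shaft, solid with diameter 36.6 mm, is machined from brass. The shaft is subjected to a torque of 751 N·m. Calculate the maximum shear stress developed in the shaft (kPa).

78000 kPa

J = πd⁴/32 = π(0.0366)⁴/32 = 1.762×10^-7 m⁴.
τ_max = T·r/J = 751.0 × 0.0183 / 1.762×10^-7 = 7.801×10^7 Pa.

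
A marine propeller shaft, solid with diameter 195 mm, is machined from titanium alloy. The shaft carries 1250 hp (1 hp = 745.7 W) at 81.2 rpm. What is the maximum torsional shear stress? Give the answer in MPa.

75.3 MPa

ω = 2π·81.2/60 = 8.503 rad/s, so T = P/ω = 1250×745.7 / 8.503 = 109600 N·m.
J = πd⁴/32 = π(0.195)⁴/32 = 1.420×10^-4 m⁴.
τ_max = T·r/J = 109600 × 0.0975 / 1.420×10^-4 = 7.529×10^7 Pa.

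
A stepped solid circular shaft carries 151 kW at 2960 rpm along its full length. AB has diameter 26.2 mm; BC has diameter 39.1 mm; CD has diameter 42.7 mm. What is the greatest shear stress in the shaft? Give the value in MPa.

138 MPa

ω = 2π·2960/60 = 310.0 rad/s, so T = P/ω = 151×10³ / 310.0 = 487.1 N·m.
Under the same torque, τ_max = 16T/(πd³) is largest where d is smallest — segment AB (d = 26.2 mm).
τ_max = 16·487.1/(π·(0.0262)³) = 1.380×10^8 Pa.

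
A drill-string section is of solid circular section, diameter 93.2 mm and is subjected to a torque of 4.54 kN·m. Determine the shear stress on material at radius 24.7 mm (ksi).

J = πd⁴/32 = π(0.0932)⁴/32 = 7.407×10^-6 m⁴.
Shear stress varies linearly with radius: τ = T·r/J = 4540 × 0.0247 / 7.407×10^-6 = 1.514×10^7 Pa.

2.20 ksi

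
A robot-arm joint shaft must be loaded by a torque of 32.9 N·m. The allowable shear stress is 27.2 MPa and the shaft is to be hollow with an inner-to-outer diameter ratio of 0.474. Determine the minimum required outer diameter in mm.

18.7 mm

For a hollow shaft with d_i/d_o = 0.474: τ_max = 16T/(π d_o³ (1−k⁴)), so d_o = [16T/(π τ_allow (1−k⁴))]^(1/3) = [16·32.90/(π·2.72×10^7·0.9495)]^(1/3) = 0.01865 m.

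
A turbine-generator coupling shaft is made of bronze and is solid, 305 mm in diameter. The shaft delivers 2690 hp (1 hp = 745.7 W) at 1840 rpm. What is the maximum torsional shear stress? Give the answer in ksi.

ω = 2π·1840/60 = 192.7 rad/s, so T = P/ω = 2690×745.7 / 192.7 = 10410 N·m.
J = πd⁴/32 = π(0.305)⁴/32 = 8.496×10^-4 m⁴.
τ_max = T·r/J = 10410 × 0.152 / 8.496×10^-4 = 1.869×10^6 Pa.

0.271 ksi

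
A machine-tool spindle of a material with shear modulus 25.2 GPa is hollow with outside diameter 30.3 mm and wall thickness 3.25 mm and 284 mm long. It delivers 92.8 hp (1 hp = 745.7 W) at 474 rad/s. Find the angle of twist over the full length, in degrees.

1.84°

ω = 474 rad/s, so T = P/ω = 92.8×745.7 / 474.0 = 146.0 N·m.
J = π(d_o⁴ − d_i⁴)/32 = π(0.0303⁴ − 0.0238⁴)/32 = 5.125×10^-8 m⁴.
θ = T·L/(G·J) = 146.0 × 0.284 / (25.2×10⁹ × 5.125×10^-8) = 0.03210 rad.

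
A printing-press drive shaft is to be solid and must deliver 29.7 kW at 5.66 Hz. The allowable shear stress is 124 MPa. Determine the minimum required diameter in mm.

32.5 mm

ω = 2π·5.66 = 35.56 rad/s, so T = P/ω = 29.7×10³ / 35.56 = 835.1 N·m.
For a solid shaft τ_max = 16T/(πd³), so d = (16T/(π τ_allow))^(1/3) = (16·835.1/(π·1.24×10^8))^(1/3) = 0.03249 m.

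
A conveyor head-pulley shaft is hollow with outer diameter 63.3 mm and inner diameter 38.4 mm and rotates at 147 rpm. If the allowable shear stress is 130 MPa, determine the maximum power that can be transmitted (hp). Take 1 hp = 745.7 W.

J = π(d_o⁴ − d_i⁴)/32 = π(0.0633⁴ − 0.0384⁴)/32 = 1.363×10^-6 m⁴.
T_max = τ_allow·J/r = 1.30×10^8 × 1.363×10^-6 / 0.0316 = 5597 N·m.
ω = 2π·147/60 = 15.39 rad/s, so P_max = T_max·ω = 8.617×10^4 W.

116 hp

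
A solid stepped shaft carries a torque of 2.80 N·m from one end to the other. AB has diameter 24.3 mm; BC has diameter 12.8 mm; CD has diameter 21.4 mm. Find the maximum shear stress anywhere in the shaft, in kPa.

6800 kPa

Under the same torque, τ_max = 16T/(πd³) is largest where d is smallest — segment BC (d = 12.8 mm).
τ_max = 16·2.800/(π·(0.0128)³) = 6.800×10^6 Pa.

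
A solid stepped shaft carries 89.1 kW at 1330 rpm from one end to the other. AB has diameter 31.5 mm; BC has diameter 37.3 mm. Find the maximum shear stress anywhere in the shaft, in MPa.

ω = 2π·1330/60 = 139.3 rad/s, so T = P/ω = 89.1×10³ / 139.3 = 639.7 N·m.
Under the same torque, τ_max = 16T/(πd³) is largest where d is smallest — segment AB (d = 31.5 mm).
τ_max = 16·639.7/(π·(0.0315)³) = 1.042×10^8 Pa.

104 MPa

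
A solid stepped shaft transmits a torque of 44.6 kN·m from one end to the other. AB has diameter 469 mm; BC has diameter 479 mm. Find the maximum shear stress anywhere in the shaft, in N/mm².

2.20 N/mm²

Under the same torque, τ_max = 16T/(πd³) is largest where d is smallest — segment AB (d = 469 mm).
τ_max = 16·44600/(π·(0.469)³) = 2.202×10^6 Pa.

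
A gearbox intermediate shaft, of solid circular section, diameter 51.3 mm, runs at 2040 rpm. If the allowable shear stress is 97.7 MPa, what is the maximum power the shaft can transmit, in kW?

553 kW

J = πd⁴/32 = π(0.0513)⁴/32 = 6.799×10^-7 m⁴.
T_max = τ_allow·J/r = 9.77×10^7 × 6.799×10^-7 / 0.0256 = 2590 N·m.
ω = 2π·2040/60 = 213.6 rad/s, so P_max = T_max·ω = 5.533×10^5 W.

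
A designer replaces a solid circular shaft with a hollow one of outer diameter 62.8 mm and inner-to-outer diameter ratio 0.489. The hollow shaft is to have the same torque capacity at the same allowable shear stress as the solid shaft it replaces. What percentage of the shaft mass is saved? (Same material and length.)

Equal τ_max and T ⇒ the solid shaft needs d_s³ = d_o³(1−k⁴), so d_s = 62.8·(1−0.489⁴)^(1/3) = 61.58 mm.
Area ratio A_h/A_s = d_o²(1−k²)/d_s² = (1−k²)/(1−k⁴)^(2/3) = 0.7913.
Mass saving = 1 − 0.7913 = 20.9 %.

20.9 %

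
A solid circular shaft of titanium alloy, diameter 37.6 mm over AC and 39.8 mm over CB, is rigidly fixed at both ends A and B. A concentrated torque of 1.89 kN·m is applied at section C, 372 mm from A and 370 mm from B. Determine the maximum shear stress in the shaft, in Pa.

Compatibility: T_A·a/J_AC = T_B·b/J_CB with T_A + T_B = T₀.
J_AC = 1.96×10^-7 m⁴, J_CB = 2.46×10^-7 m⁴, so T_A = T₀·(J_AC/a)/((J_AC/a)+(J_CB/b)) = 835.5 N·m, T_B = 1055 N·m.
τ in each portion: τ_AC = 8.00×10^7 Pa, τ_CB = 8.52×10^7 Pa; maximum is in CB.
τ_max = T_CB·r/J = 1055·0.0199/2.46×10^-7 = 8.519×10^7 Pa.

8.52e7 Pa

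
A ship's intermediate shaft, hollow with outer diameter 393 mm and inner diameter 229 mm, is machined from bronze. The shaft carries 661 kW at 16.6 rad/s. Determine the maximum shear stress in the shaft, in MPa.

ω = 16.6 rad/s, so T = P/ω = 661×10³ / 16.60 = 39820 N·m.
J = π(d_o⁴ − d_i⁴)/32 = π(0.393⁴ − 0.229⁴)/32 = 2.072×10^-3 m⁴.
τ_max = T·r/J = 39820 × 0.197 / 2.072×10^-3 = 3.776×10^6 Pa.

3.78 MPa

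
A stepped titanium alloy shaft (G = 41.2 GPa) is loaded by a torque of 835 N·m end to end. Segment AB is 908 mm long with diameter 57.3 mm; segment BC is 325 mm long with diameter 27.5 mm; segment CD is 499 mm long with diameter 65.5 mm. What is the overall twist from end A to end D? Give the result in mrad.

J_AB = π(0.0573)⁴/32 = 1.06×10^-6 m⁴; J_BC = π(0.0275)⁴/32 = 5.61×10^-8 m⁴; J_CD = π(0.0655)⁴/32 = 1.81×10^-6 m⁴.
θ = (T/G)·Σ L_i/J_i = (835.0/41.2×10⁹)·(0.908/1.06×10^-6 + 0.325/5.61×10^-8 + 0.499/1.81×10^-6) = 0.1403 rad.

140 mrad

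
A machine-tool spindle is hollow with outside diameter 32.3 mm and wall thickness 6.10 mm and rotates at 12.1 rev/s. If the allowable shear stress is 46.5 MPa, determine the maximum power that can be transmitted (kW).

J = π(d_o⁴ − d_i⁴)/32 = π(0.0323⁴ − 0.0201⁴)/32 = 9.083×10^-8 m⁴.
T_max = τ_allow·J/r = 4.65×10^7 × 9.083×10^-8 / 0.0161 = 261.5 N·m.
ω = 2π·12.1 = 76.03 rad/s, so P_max = T_max·ω = 1.988×10^4 W.

19.9 kW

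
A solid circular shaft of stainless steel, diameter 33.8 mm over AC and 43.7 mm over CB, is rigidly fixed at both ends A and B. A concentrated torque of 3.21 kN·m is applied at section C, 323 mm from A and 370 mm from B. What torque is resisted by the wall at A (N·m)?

Compatibility: T_A·a/J_AC = T_B·b/J_CB with T_A + T_B = T₀.
J_AC = 1.28×10^-7 m⁴, J_CB = 3.58×10^-7 m⁴, so T_A = T₀·(J_AC/a)/((J_AC/a)+(J_CB/b)) = 933.3 N·m, T_B = 2277 N·m.

933 N·m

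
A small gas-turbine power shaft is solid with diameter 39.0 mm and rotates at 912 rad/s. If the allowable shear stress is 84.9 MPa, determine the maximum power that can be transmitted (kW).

902 kW

J = πd⁴/32 = π(0.0390)⁴/32 = 2.271×10^-7 m⁴.
T_max = τ_allow·J/r = 8.49×10^7 × 2.271×10^-7 / 0.0195 = 988.9 N·m.
ω = 912 rad/s, so P_max = T_max·ω = 9.018×10^5 W.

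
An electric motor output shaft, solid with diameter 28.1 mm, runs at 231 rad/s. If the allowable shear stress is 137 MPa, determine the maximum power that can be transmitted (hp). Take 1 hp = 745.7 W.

J = πd⁴/32 = π(0.0281)⁴/32 = 6.121×10^-8 m⁴.
T_max = τ_allow·J/r = 1.37×10^8 × 6.121×10^-8 / 0.0140 = 596.9 N·m.
ω = 231 rad/s, so P_max = T_max·ω = 1.379×10^5 W.

185 hp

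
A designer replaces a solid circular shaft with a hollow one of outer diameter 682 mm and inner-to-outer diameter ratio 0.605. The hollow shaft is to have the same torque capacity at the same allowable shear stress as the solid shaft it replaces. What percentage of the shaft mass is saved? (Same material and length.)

Equal τ_max and T ⇒ the solid shaft needs d_s³ = d_o³(1−k⁴), so d_s = 682·(1−0.605⁴)^(1/3) = 650.1 mm.
Area ratio A_h/A_s = d_o²(1−k²)/d_s² = (1−k²)/(1−k⁴)^(2/3) = 0.6978.
Mass saving = 1 − 0.6978 = 30.2 %.

30.2 %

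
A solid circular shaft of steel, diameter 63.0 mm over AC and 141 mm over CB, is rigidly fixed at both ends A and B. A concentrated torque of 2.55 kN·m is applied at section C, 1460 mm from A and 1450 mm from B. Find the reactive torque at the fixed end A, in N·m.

Compatibility: T_A·a/J_AC = T_B·b/J_CB with T_A + T_B = T₀.
J_AC = 1.55×10^-6 m⁴, J_CB = 3.88×10^-5 m⁴, so T_A = T₀·(J_AC/a)/((J_AC/a)+(J_CB/b)) = 97.09 N·m, T_B = 2453 N·m.

97.1 N·m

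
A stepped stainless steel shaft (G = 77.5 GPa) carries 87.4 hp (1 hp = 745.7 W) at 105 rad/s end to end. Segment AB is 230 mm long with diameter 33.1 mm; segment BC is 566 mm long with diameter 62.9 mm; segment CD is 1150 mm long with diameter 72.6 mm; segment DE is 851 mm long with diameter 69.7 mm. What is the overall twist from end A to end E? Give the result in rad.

0.0249 rad

ω = 105 rad/s, so T = P/ω = 87.4×745.7 / 105.0 = 620.7 N·m.
J_AB = π(0.0331)⁴/32 = 1.18×10^-7 m⁴; J_BC = π(0.0629)⁴/32 = 1.54×10^-6 m⁴; J_CD = π(0.0726)⁴/32 = 2.73×10^-6 m⁴; J_DE = π(0.0697)⁴/32 = 2.32×10^-6 m⁴.
θ = (T/G)·Σ L_i/J_i = (620.7/77.5×10⁹)·(0.230/1.18×10^-7 + 0.566/1.54×10^-6 + 1.15/2.73×10^-6 + 0.851/2.32×10^-6) = 0.02490 rad.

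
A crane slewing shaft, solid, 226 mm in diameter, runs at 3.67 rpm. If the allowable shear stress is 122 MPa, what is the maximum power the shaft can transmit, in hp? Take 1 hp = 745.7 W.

J = πd⁴/32 = π(0.226)⁴/32 = 2.561×10^-4 m⁴.
T_max = τ_allow·J/r = 1.22×10^8 × 2.561×10^-4 / 0.113 = 276500 N·m.
ω = 2π·3.67/60 = 0.3843 rad/s, so P_max = T_max·ω = 1.063×10^5 W.

143 hp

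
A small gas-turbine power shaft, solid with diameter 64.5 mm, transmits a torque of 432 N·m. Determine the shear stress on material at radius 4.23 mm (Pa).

J = πd⁴/32 = π(0.0645)⁴/32 = 1.699×10^-6 m⁴.
Shear stress varies linearly with radius: τ = T·r/J = 432.0 × 0.00423 / 1.699×10^-6 = 1.075×10^6 Pa.

1.08e6 Pa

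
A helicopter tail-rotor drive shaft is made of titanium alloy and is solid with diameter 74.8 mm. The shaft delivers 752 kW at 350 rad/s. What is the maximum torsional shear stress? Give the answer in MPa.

26.1 MPa

ω = 350 rad/s, so T = P/ω = 752×10³ / 350.0 = 2149 N·m.
J = πd⁴/32 = π(0.0748)⁴/32 = 3.073×10^-6 m⁴.
τ_max = T·r/J = 2149 × 0.0374 / 3.073×10^-6 = 2.615×10^7 Pa.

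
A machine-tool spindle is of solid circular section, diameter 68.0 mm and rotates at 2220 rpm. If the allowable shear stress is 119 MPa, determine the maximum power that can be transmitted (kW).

J = πd⁴/32 = π(0.0680)⁴/32 = 2.099×10^-6 m⁴.
T_max = τ_allow·J/r = 1.19×10^8 × 2.099×10^-6 / 0.0340 = 7347 N·m.
ω = 2π·2220/60 = 232.5 rad/s, so P_max = T_max·ω = 1.708×10^6 W.

1710 kW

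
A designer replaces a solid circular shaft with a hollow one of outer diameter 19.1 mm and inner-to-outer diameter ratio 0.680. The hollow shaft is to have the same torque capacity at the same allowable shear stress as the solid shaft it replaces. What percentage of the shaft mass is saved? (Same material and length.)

36.9 %

Equal τ_max and T ⇒ the solid shaft needs d_s³ = d_o³(1−k⁴), so d_s = 19.1·(1−0.680⁴)^(1/3) = 17.63 mm.
Area ratio A_h/A_s = d_o²(1−k²)/d_s² = (1−k²)/(1−k⁴)^(2/3) = 0.6311.
Mass saving = 1 − 0.6311 = 36.9 %.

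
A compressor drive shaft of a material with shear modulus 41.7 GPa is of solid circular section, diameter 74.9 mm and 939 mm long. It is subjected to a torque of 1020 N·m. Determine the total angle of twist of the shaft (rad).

0.00743 rad

J = πd⁴/32 = π(0.0749)⁴/32 = 3.090×10^-6 m⁴.
θ = T·L/(G·J) = 1020 × 0.939 / (41.7×10⁹ × 3.090×10^-6) = 7.434×10^-3 rad.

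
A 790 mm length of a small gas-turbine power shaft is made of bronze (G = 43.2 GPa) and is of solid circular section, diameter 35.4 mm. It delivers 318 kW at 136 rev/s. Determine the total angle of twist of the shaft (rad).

ω = 2π·136 = 854.5 rad/s, so T = P/ω = 318×10³ / 854.5 = 372.1 N·m.
J = πd⁴/32 = π(0.0354)⁴/32 = 1.542×10^-7 m⁴.
θ = T·L/(G·J) = 372.1 × 0.790 / (43.2×10⁹ × 1.542×10^-7) = 0.04414 rad.

0.0441 rad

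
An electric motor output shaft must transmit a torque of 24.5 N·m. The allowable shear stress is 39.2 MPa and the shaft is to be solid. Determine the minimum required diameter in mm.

14.7 mm

For a solid shaft τ_max = 16T/(πd³), so d = (16T/(π τ_allow))^(1/3) = (16·24.50/(π·3.92×10^7))^(1/3) = 0.01471 m.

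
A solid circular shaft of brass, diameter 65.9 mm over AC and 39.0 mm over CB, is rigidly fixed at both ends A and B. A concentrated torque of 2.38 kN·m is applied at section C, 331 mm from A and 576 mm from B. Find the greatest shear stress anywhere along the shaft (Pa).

Compatibility: T_A·a/J_AC = T_B·b/J_CB with T_A + T_B = T₀.
J_AC = 1.85×10^-6 m⁴, J_CB = 2.27×10^-7 m⁴, so T_A = T₀·(J_AC/a)/((J_AC/a)+(J_CB/b)) = 2223 N·m, T_B = 156.7 N·m.
τ in each portion: τ_AC = 3.96×10^7 Pa, τ_CB = 1.35×10^7 Pa; maximum is in AC.
τ_max = T_AC·r/J = 2223·0.0330/1.85×10^-6 = 3.956×10^7 Pa.

3.96e7 Pa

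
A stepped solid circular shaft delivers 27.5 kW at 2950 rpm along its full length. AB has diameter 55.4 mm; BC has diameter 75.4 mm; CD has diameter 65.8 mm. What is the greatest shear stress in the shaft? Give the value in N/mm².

2.67 N/mm²

ω = 2π·2950/60 = 308.9 rad/s, so T = P/ω = 27.5×10³ / 308.9 = 89.02 N·m.
Under the same torque, τ_max = 16T/(πd³) is largest where d is smallest — segment AB (d = 55.4 mm).
τ_max = 16·89.02/(π·(0.0554)³) = 2.666×10^6 Pa.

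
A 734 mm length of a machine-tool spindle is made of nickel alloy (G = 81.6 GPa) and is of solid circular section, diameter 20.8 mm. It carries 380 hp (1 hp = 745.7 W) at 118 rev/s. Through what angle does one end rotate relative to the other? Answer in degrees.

ω = 2π·118 = 741.4 rad/s, so T = P/ω = 380×745.7 / 741.4 = 382.2 N·m.
J = πd⁴/32 = π(0.0208)⁴/32 = 1.838×10^-8 m⁴.
θ = T·L/(G·J) = 382.2 × 0.734 / (81.6×10⁹ × 1.838×10^-8) = 0.1871 rad.

10.7°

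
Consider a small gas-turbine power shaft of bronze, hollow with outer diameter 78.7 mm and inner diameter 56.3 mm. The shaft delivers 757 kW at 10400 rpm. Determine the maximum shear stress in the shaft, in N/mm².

ω = 2π·10400/60 = 1089 rad/s, so T = P/ω = 757×10³ / 1089 = 695.1 N·m.
J = π(d_o⁴ − d_i⁴)/32 = π(0.0787⁴ − 0.0563⁴)/32 = 2.780×10^-6 m⁴.
τ_max = T·r/J = 695.1 × 0.0394 / 2.780×10^-6 = 9.839×10^6 Pa.

9.84 N/mm²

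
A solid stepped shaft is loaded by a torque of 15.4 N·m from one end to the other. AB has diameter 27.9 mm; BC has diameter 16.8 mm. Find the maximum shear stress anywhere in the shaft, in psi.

Under the same torque, τ_max = 16T/(πd³) is largest where d is smallest — segment BC (d = 16.8 mm).
τ_max = 16·15.40/(π·(0.0168)³) = 1.654×10^7 Pa.

2400 psi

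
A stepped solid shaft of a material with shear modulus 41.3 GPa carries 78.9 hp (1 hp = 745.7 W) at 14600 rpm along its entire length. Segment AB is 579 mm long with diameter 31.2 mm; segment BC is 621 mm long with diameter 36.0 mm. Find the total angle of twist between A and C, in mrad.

9.31 mrad

ω = 2π·14600/60 = 1529 rad/s, so T = P/ω = 78.9×745.7 / 1529 = 38.48 N·m.
J_AB = π(0.0312)⁴/32 = 9.30×10^-8 m⁴; J_BC = π(0.0360)⁴/32 = 1.65×10^-7 m⁴.
θ = (T/G)·Σ L_i/J_i = (38.48/41.3×10⁹)·(0.579/9.30×10^-8 + 0.621/1.65×10^-7) = 9.308×10^-3 rad.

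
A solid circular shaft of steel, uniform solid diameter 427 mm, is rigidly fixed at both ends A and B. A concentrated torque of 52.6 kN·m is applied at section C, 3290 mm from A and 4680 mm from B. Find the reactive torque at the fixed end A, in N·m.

With uniform GJ and both ends fixed, compatibility θ_AC = θ_CB gives T_A·a = T_B·b, together with T_A + T_B = T₀.
T_A = T₀·b/(a+b) = 52600·4680/7970 = 30890 N·m; T_B = 21710 N·m.

30900 N·m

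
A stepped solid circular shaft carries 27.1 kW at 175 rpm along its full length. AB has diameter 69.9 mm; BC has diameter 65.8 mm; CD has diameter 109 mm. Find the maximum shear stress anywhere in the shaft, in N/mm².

ω = 2π·175/60 = 18.33 rad/s, so T = P/ω = 27.1×10³ / 18.33 = 1479 N·m.
Under the same torque, τ_max = 16T/(πd³) is largest where d is smallest — segment BC (d = 65.8 mm).
τ_max = 16·1479/(π·(0.0658)³) = 2.644×10^7 Pa.

26.4 N/mm²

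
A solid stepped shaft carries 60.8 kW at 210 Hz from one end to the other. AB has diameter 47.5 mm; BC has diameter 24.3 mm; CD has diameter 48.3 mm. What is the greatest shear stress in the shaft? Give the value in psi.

2370 psi

ω = 2π·210 = 1319 rad/s, so T = P/ω = 60.8×10³ / 1319 = 46.08 N·m.
Under the same torque, τ_max = 16T/(πd³) is largest where d is smallest — segment BC (d = 24.3 mm).
τ_max = 16·46.08/(π·(0.0243)³) = 1.636×10^7 Pa.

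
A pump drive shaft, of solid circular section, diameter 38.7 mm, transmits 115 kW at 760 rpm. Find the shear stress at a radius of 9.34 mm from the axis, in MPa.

ω = 2π·760/60 = 79.59 rad/s, so T = P/ω = 115×10³ / 79.59 = 1445 N·m.
J = πd⁴/32 = π(0.0387)⁴/32 = 2.202×10^-7 m⁴.
Shear stress varies linearly with radius: τ = T·r/J = 1445 × 0.00934 / 2.202×10^-7 = 6.129×10^7 Pa.

61.3 MPa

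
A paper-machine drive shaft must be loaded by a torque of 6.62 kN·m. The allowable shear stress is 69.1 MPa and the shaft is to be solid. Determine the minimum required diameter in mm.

For a solid shaft τ_max = 16T/(πd³), so d = (16T/(π τ_allow))^(1/3) = (16·6620/(π·6.91×10^7))^(1/3) = 0.07873 m.

78.7 mm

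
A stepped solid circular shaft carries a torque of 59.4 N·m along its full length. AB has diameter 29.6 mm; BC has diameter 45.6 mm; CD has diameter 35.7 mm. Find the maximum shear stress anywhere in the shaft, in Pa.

Under the same torque, τ_max = 16T/(πd³) is largest where d is smallest — segment AB (d = 29.6 mm).
τ_max = 16·59.40/(π·(0.0296)³) = 1.166×10^7 Pa.

1.17e7 Pa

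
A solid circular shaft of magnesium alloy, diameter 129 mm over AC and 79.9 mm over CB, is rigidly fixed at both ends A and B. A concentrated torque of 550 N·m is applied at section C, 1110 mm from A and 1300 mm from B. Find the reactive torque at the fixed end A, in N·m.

489 N·m

Compatibility: T_A·a/J_AC = T_B·b/J_CB with T_A + T_B = T₀.
J_AC = 2.72×10^-5 m⁴, J_CB = 4.00×10^-6 m⁴, so T_A = T₀·(J_AC/a)/((J_AC/a)+(J_CB/b)) = 488.6 N·m, T_B = 61.40 N·m.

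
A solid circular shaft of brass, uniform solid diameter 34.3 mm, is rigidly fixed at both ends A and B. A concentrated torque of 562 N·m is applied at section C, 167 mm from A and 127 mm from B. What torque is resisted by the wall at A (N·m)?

243 N·m

With uniform GJ and both ends fixed, compatibility θ_AC = θ_CB gives T_A·a = T_B·b, together with T_A + T_B = T₀.
T_A = T₀·b/(a+b) = 562.0·127/294.0 = 242.8 N·m; T_B = 319.2 N·m.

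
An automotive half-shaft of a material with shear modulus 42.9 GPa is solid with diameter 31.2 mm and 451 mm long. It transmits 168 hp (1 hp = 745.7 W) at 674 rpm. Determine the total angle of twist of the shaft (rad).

ω = 2π·674/60 = 70.58 rad/s, so T = P/ω = 168×745.7 / 70.58 = 1775 N·m.
J = πd⁴/32 = π(0.0312)⁴/32 = 9.303×10^-8 m⁴.
θ = T·L/(G·J) = 1775 × 0.451 / (42.9×10⁹ × 9.303×10^-8) = 0.2006 rad.

0.201 rad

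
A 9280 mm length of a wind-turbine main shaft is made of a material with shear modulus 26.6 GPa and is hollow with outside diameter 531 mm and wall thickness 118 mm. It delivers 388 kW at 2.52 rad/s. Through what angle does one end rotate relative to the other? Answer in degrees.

0.436°

ω = 2.52 rad/s, so T = P/ω = 388×10³ / 2.520 = 154000 N·m.
J = π(d_o⁴ − d_i⁴)/32 = π(0.531⁴ − 0.295⁴)/32 = 7.062×10^-3 m⁴.
θ = T·L/(G·J) = 154000 × 9.28 / (26.6×10⁹ × 7.062×10^-3) = 7.607×10^-3 rad.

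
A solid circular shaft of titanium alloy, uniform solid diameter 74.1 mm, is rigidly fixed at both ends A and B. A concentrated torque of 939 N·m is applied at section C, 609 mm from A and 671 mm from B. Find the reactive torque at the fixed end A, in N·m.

With uniform GJ and both ends fixed, compatibility θ_AC = θ_CB gives T_A·a = T_B·b, together with T_A + T_B = T₀.
T_A = T₀·b/(a+b) = 939.0·671/1280 = 492.2 N·m; T_B = 446.8 N·m.

492 N·m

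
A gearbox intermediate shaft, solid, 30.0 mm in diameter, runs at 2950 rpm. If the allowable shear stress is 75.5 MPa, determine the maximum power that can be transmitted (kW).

124 kW

J = πd⁴/32 = π(0.0300)⁴/32 = 7.952×10^-8 m⁴.
T_max = τ_allow·J/r = 7.55×10^7 × 7.952×10^-8 / 0.0150 = 400.3 N·m.
ω = 2π·2950/60 = 308.9 rad/s, so P_max = T_max·ω = 1.236×10^5 W.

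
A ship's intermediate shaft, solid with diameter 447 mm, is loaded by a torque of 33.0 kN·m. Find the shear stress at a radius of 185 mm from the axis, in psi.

226 psi

J = πd⁴/32 = π(0.447)⁴/32 = 3.919×10^-3 m⁴.
Shear stress varies linearly with radius: τ = T·r/J = 33000 × 0.185 / 3.919×10^-3 = 1.558×10^6 Pa.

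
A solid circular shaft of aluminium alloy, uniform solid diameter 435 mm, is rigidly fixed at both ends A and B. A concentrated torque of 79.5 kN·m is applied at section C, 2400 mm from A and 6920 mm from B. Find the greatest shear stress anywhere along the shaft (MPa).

3.65 MPa

With uniform GJ and both ends fixed, compatibility θ_AC = θ_CB gives T_A·a = T_B·b, together with T_A + T_B = T₀.
T_A = T₀·b/(a+b) = 79500·6920/9320 = 59030 N·m; T_B = 20470 N·m.
τ in each portion: τ_AC = 3.65×10^6 Pa, τ_CB = 1.27×10^6 Pa; maximum is in AC.
τ_max = T_AC·r/J = 59030·0.217/3.52×10^-3 = 3.652×10^6 Pa.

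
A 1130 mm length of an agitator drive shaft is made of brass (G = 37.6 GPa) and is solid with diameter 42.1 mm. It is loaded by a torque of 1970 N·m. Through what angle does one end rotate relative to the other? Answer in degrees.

J = πd⁴/32 = π(0.0421)⁴/32 = 3.084×10^-7 m⁴.
θ = T·L/(G·J) = 1970 × 1.13 / (37.6×10⁹ × 3.084×10^-7) = 0.1920 rad.

11.0°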